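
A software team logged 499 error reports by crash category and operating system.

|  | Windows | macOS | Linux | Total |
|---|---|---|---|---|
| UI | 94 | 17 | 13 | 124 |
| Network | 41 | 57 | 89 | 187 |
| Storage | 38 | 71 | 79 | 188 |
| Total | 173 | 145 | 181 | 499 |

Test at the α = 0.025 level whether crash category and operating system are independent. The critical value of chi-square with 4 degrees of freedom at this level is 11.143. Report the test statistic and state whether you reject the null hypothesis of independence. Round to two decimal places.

Grand total N = 499.
Expected counts (row total × column total / N):
  UI, Windows: 124×173/499 = 42.990
  UI, macOS: 124×145/499 = 36.032
  UI, Linux: 124×181/499 = 44.978
  Network, Windows: 187×173/499 = 64.832
  Network, macOS: 187×145/499 = 54.339
  Network, Linux: 187×181/499 = 67.830
  Storage, Windows: 188×173/499 = 65.178
  Storage, macOS: 188×145/499 = 54.629
  Storage, Linux: 188×181/499 = 68.192
Contributions (O − E)²/E:
  (94 − 42.990)²/42.990 = 60.5262
  (17 − 36.032)²/36.032 = 10.0526
  (13 − 44.978)²/44.978 = 22.7354
  (41 − 64.832)²/64.832 = 8.7606
  (57 − 54.339)²/54.339 = 0.1303
  (89 − 67.830)²/67.830 = 6.6072
  (38 − 65.178)²/65.178 = 11.3327
  (71 − 54.629)²/54.629 = 4.9060
  (79 − 68.192)²/68.192 = 1.7130
χ² = 60.5262 + 10.0526 + 22.7354 + 8.7606 + 0.1303 + 6.6072 + 11.3327 + 4.9060 + 1.7130 = 126.76
df = (3−1)(3−1) = 4. Since 126.76 > 11.143, reject the null hypothesis of independence at α = 0.025.

126.76; reject H₀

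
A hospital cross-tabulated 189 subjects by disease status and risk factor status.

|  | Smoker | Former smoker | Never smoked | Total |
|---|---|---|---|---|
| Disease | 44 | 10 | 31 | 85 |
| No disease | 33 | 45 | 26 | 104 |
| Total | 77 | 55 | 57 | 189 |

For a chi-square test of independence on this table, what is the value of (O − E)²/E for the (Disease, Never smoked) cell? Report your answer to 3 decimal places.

1.123

Row total (Disease) = 85; column total (Never smoked) = 57; N = 189.
Expected count E = 85 × 57 / 189 = 25.63492.
Contribution = (O − E)²/E = (31 − 25.63492)² / 25.63492 = 1.123.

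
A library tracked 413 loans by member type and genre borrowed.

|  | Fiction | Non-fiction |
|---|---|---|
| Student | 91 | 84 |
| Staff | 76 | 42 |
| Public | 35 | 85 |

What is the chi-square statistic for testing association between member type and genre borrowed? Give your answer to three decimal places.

30.728

Row totals: 175, 118, 120. Column totals: 202, 211. Grand total N = 413.
Expected counts (row total × column total / N):
  Student, Fiction: 175×202/413 = 85.59322
  Student, Non-fiction: 175×211/413 = 89.40678
  Staff, Fiction: 118×202/413 = 57.71429
  Staff, Non-fiction: 118×211/413 = 60.28571
  Public, Fiction: 120×202/413 = 58.69249
  Public, Non-fiction: 120×211/413 = 61.30751
Contributions (O − E)²/E:
  (91 − 85.59322)²/85.59322 = 0.3415
  (84 − 89.40678)²/89.40678 = 0.3270
  (76 − 57.71429)²/57.71429 = 5.7935
  (42 − 60.28571)²/60.28571 = 5.5464
  (35 − 58.69249)²/58.69249 = 9.5640
  (85 − 61.30751)²/61.30751 = 9.1560
χ² = 0.3415 + 0.3270 + 5.7935 + 5.5464 + 9.5640 + 9.1560 = 30.728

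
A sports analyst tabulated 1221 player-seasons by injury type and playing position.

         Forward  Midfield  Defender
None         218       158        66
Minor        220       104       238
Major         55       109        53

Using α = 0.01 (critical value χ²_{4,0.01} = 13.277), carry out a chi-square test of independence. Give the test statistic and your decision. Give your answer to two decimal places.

Row totals: 442, 562, 217. Column totals: 493, 371, 357. Grand total N = 1221.
Expected counts (row total × column total / N):
  None, Forward: 442×493/1221 = 178.465
  None, Midfield: 442×371/1221 = 134.301
  None, Defender: 442×357/1221 = 129.233
  Minor, Forward: 562×493/1221 = 226.917
  Minor, Midfield: 562×371/1221 = 170.763
  Minor, Defender: 562×357/1221 = 164.319
  Major, Forward: 217×493/1221 = 87.618
  Major, Midfield: 217×371/1221 = 65.935
  Major, Defender: 217×357/1221 = 63.447
Contributions (O − E)²/E:
  (218 − 178.465)²/178.465 = 8.7581
  (158 − 134.301)²/134.301 = 4.1820
  (66 − 129.233)²/129.233 = 30.9396
  (220 − 226.917)²/226.917 = 0.2108
  (104 − 170.763)²/170.763 = 26.1022
  (238 − 164.319)²/164.319 = 33.0387
  (55 − 87.618)²/87.618 = 12.1429
  (109 − 65.935)²/65.935 = 28.1276
  (53 − 63.447)²/63.447 = 1.7202
χ² = 8.7581 + 4.1820 + 30.9396 + 0.2108 + 26.1022 + 33.0387 + 12.1429 + 28.1276 + 1.7202 = 145.22
df = (3−1)(3−1) = 4. Since 145.22 > 13.277, reject the null hypothesis of independence at α = 0.01.

145.22; reject H₀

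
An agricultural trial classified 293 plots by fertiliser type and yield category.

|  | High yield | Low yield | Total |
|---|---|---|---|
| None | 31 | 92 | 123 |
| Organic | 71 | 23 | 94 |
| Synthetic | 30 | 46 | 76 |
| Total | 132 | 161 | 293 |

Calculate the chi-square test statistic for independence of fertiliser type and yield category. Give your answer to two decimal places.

Grand total N = 293.
Expected counts (row total × column total / N):
  None, High yield: 123×132/293 = 55.413
  None, Low yield: 123×161/293 = 67.587
  Organic, High yield: 94×132/293 = 42.348
  Organic, Low yield: 94×161/293 = 51.652
  Synthetic, High yield: 76×132/293 = 34.239
  Synthetic, Low yield: 76×161/293 = 41.761
Contributions (O − E)²/E:
  (31 − 55.413)²/55.413 = 10.7555
  (92 − 67.587)²/67.587 = 8.8182
  (71 − 42.348)²/42.348 = 19.3855
  (23 − 51.652)²/51.652 = 15.8936
  (30 − 34.239)²/34.239 = 0.5248
  (46 − 41.761)²/41.761 = 0.4303
χ² = 10.7555 + 8.8182 + 19.3855 + 15.8936 + 0.5248 + 0.4303 = 55.81

55.81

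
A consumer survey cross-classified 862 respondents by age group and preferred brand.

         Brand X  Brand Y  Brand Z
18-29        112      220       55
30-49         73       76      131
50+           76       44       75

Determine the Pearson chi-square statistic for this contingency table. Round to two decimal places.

Row totals: 387, 280, 195. Column totals: 261, 340, 261. Grand total N = 862.
Expected counts (row total × column total / N):
  18-29, Brand X: 387×261/862 = 117.1775
  18-29, Brand Y: 387×340/862 = 152.6450
  18-29, Brand Z: 387×261/862 = 117.1775
  30-49, Brand X: 280×261/862 = 84.7796
  30-49, Brand Y: 280×340/862 = 110.4408
  30-49, Brand Z: 280×261/862 = 84.7796
  50+, Brand X: 195×261/862 = 59.0429
  50+, Brand Y: 195×340/862 = 76.9142
  50+, Brand Z: 195×261/862 = 59.0429
Contributions (O − E)²/E:
  (112 − 117.1775)²/117.1775 = 0.2288
  (220 − 152.6450)²/152.6450 = 29.7206
  (55 − 117.1775)²/117.1775 = 32.9930
  (73 − 84.7796)²/84.7796 = 1.6367
  (76 − 110.4408)²/110.4408 = 10.7403
  (131 − 84.7796)²/84.7796 = 25.1986
  (76 − 59.0429)²/59.0429 = 4.8701
  (44 − 76.9142)²/76.9142 = 14.0851
  (75 − 59.0429)²/59.0429 = 4.3126
χ² = 0.2288 + 29.7206 + 32.9930 + 1.6367 + 10.7403 + 25.1986 + 4.8701 + 14.0851 + 4.3126 = 123.79

123.79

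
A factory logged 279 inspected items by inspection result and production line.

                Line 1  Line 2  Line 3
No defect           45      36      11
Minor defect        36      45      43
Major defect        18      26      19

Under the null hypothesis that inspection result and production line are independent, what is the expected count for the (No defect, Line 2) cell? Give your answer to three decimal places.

35.283

Row total (No defect) = 92; column total (Line 2) = 107; grand total N = 279.
Expected count = (row total × column total) / N = 92 × 107 / 279 = 35.283.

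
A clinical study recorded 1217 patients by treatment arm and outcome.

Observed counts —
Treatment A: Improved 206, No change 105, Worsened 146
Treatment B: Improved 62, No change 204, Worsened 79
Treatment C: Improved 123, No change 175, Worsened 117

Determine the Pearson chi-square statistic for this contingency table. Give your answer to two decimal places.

Row totals: 457, 345, 415. Column totals: 391, 484, 342. Grand total N = 1217.
Expected counts (row total × column total / N):
  Treatment A, Improved: 457×391/1217 = 146.826
  Treatment A, No change: 457×484/1217 = 181.749
  Treatment A, Worsened: 457×342/1217 = 128.426
  Treatment B, Improved: 345×391/1217 = 110.842
  Treatment B, No change: 345×484/1217 = 137.206
  Treatment B, Worsened: 345×342/1217 = 96.952
  Treatment C, Improved: 415×391/1217 = 133.332
  Treatment C, No change: 415×484/1217 = 165.045
  Treatment C, Worsened: 415×342/1217 = 116.623
Contributions (O − E)²/E:
  (206 − 146.826)²/146.826 = 23.8484
  (105 − 181.749)²/181.749 = 32.4096
  (146 − 128.426)²/128.426 = 2.4049
  (62 − 110.842)²/110.842 = 21.5220
  (204 − 137.206)²/137.206 = 32.5164
  (79 − 96.952)²/96.952 = 3.3241
  (123 − 133.332)²/133.332 = 0.8006
  (175 − 165.045)²/165.045 = 0.6005
  (117 − 116.623)²/116.623 = 0.0012
χ² = 23.8484 + 32.4096 + 2.4049 + 21.5220 + 32.5164 + 3.3241 + 0.8006 + 0.6005 + 0.0012 = 117.43

117.43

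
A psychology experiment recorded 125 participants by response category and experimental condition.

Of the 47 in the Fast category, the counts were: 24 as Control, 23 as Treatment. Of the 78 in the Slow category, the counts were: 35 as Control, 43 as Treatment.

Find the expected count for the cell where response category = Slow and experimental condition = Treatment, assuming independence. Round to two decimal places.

41.18

Row total (Slow) = 78; column total (Treatment) = 66; grand total N = 125.
Expected count = (row total × column total) / N = 78 × 66 / 125 = 41.18.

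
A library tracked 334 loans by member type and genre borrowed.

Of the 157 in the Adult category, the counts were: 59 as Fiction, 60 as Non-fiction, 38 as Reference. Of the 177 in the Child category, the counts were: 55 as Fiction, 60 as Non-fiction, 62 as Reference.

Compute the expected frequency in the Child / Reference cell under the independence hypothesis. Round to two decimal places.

Row total (Child) = 177; column total (Reference) = 100; grand total N = 334.
Expected count = (row total × column total) / N = 177 × 100 / 334 = 52.99.

52.99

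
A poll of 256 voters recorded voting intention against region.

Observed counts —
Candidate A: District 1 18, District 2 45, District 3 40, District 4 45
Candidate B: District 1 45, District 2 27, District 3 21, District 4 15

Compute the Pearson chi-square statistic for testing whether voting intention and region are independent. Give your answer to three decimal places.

31.509

Row totals: 148, 108. Column totals: 63, 72, 61, 60. Grand total N = 256.
Expected counts (row total × column total / N):
  Candidate A, District 1: 148×63/256 = 36.4219
  Candidate A, District 2: 148×72/256 = 41.6250
  Candidate A, District 3: 148×61/256 = 35.2656
  Candidate A, District 4: 148×60/256 = 34.6875
  Candidate B, District 1: 108×63/256 = 26.5781
  Candidate B, District 2: 108×72/256 = 30.3750
  Candidate B, District 3: 108×61/256 = 25.7344
  Candidate B, District 4: 108×60/256 = 25.3125
Contributions (O − E)²/E:
  (18 − 36.4219)²/36.4219 = 9.3176
  (45 − 41.6250)²/41.6250 = 0.2736
  (40 − 35.2656)²/35.2656 = 0.6356
  (45 − 34.6875)²/34.6875 = 3.0659
  (45 − 26.5781)²/26.5781 = 12.7686
  (27 − 30.3750)²/30.3750 = 0.3750
  (21 − 25.7344)²/25.7344 = 0.8710
  (15 − 25.3125)²/25.3125 = 4.2014
χ² = 9.3176 + 0.2736 + 0.6356 + 3.0659 + 12.7686 + 0.3750 + 0.8710 + 4.2014 = 31.509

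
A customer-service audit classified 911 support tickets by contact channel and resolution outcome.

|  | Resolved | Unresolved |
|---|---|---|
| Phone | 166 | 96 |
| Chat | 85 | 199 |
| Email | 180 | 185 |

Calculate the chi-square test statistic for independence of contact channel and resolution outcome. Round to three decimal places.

62.075

Row totals: 262, 284, 365. Column totals: 431, 480. Grand total N = 911.
Expected counts (row total × column total / N):
  Phone, Resolved: 262×431/911 = 123.95390
  Phone, Unresolved: 262×480/911 = 138.04610
  Chat, Resolved: 284×431/911 = 134.36224
  Chat, Unresolved: 284×480/911 = 149.63776
  Email, Resolved: 365×431/911 = 172.68386
  Email, Unresolved: 365×480/911 = 192.31614
Contributions (O − E)²/E:
  (166 − 123.95390)²/123.95390 = 14.2624
  (96 − 138.04610)²/138.04610 = 12.8064
  (85 − 134.36224)²/134.36224 = 18.1348
  (199 − 149.63776)²/149.63776 = 16.2835
  (180 − 172.68386)²/172.68386 = 0.3100
  (185 − 192.31614)²/192.31614 = 0.2783
χ² = 14.2624 + 12.8064 + 18.1348 + 16.2835 + 0.3100 + 0.2783 = 62.075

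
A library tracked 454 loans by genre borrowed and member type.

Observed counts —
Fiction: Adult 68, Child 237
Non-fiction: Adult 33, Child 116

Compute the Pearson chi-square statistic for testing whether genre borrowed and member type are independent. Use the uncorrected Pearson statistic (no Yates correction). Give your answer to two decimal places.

0.00

Row totals: 305, 149. Column totals: 101, 353. Grand total N = 454.
Expected counts (row total × column total / N):
  Fiction, Adult: 305×101/454 = 67.852
  Fiction, Child: 305×353/454 = 237.148
  Non-fiction, Adult: 149×101/454 = 33.148
  Non-fiction, Child: 149×353/454 = 115.852
Contributions (O − E)²/E:
  (68 − 67.852)²/67.852 = 0.0003
  (237 − 237.148)²/237.148 = 0.0001
  (33 − 33.148)²/33.148 = 0.0007
  (116 − 115.852)²/115.852 = 0.0002
χ² = 0.0003 + 0.0001 + 0.0007 + 0.0002 = 0.00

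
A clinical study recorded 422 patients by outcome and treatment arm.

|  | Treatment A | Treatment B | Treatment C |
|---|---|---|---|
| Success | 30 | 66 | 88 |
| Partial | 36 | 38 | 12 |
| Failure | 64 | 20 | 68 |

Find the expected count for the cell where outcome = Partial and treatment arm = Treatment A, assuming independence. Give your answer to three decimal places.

Row total (Partial) = 86; column total (Treatment A) = 130; grand total N = 422.
Expected count = (row total × column total) / N = 86 × 130 / 422 = 26.493.

26.493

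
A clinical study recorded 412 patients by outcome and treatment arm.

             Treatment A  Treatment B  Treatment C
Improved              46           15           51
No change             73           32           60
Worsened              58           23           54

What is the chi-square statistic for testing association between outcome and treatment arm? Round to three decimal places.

2.972

Row totals: 112, 165, 135. Column totals: 177, 70, 165. Grand total N = 412.
Expected counts (row total × column total / N):
  Improved, Treatment A: 112×177/412 = 48.1165
  Improved, Treatment B: 112×70/412 = 19.0291
  Improved, Treatment C: 112×165/412 = 44.8544
  No change, Treatment A: 165×177/412 = 70.8859
  No change, Treatment B: 165×70/412 = 28.0340
  No change, Treatment C: 165×165/412 = 66.0801
  Worsened, Treatment A: 135×177/412 = 57.9976
  Worsened, Treatment B: 135×70/412 = 22.9369
  Worsened, Treatment C: 135×165/412 = 54.0655
Contributions (O − E)²/E:
  (46 − 48.1165)²/48.1165 = 0.0931
  (15 − 19.0291)²/19.0291 = 0.8531
  (51 − 44.8544)²/44.8544 = 0.8420
  (73 − 70.8859)²/70.8859 = 0.0631
  (32 − 28.0340)²/28.0340 = 0.5611
  (60 − 66.0801)²/66.0801 = 0.5594
  (58 − 57.9976)²/57.9976 = 0.0000
  (23 − 22.9369)²/22.9369 = 0.0002
  (54 − 54.0655)²/54.0655 = 0.0001
χ² = 0.0931 + 0.8531 + 0.8420 + 0.0631 + 0.5611 + 0.5594 + 0.0000 + 0.0002 + 0.0001 = 2.972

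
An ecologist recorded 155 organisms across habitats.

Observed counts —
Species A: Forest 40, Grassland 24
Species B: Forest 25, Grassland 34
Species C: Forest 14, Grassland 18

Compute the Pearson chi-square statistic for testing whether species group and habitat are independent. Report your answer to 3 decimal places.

Row totals: 64, 59, 32. Column totals: 79, 76. Grand total N = 155.
Expected counts (row total × column total / N):
  Species A, Forest: 64×79/155 = 32.6194
  Species A, Grassland: 64×76/155 = 31.3806
  Species B, Forest: 59×79/155 = 30.0710
  Species B, Grassland: 59×76/155 = 28.9290
  Species C, Forest: 32×79/155 = 16.3097
  Species C, Grassland: 32×76/155 = 15.6903
Contributions (O − E)²/E:
  (40 − 32.6194)²/32.6194 = 1.6700
  (24 − 31.3806)²/31.3806 = 1.7359
  (25 − 30.0710)²/30.0710 = 0.8551
  (34 − 28.9290)²/28.9290 = 0.8889
  (14 − 16.3097)²/16.3097 = 0.3271
  (18 − 15.6903)²/15.6903 = 0.3400
χ² = 1.6700 + 1.7359 + 0.8551 + 0.8889 + 0.3271 + 0.3400 = 5.817

5.817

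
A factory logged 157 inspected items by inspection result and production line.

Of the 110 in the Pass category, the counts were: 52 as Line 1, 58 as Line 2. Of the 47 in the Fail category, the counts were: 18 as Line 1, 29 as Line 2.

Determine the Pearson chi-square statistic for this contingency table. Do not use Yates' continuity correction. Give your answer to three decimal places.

1.074

Row totals: 110, 47. Column totals: 70, 87. Grand total N = 157.
Expected counts (row total × column total / N):
  Pass, Line 1: 110×70/157 = 49.0446
  Pass, Line 2: 110×87/157 = 60.9554
  Fail, Line 1: 47×70/157 = 20.9554
  Fail, Line 2: 47×87/157 = 26.0446
Contributions (O − E)²/E:
  (52 − 49.0446)²/49.0446 = 0.1781
  (58 − 60.9554)²/60.9554 = 0.1433
  (18 − 20.9554)²/20.9554 = 0.4168
  (29 − 26.0446)²/26.0446 = 0.3354
χ² = 0.1781 + 0.1433 + 0.4168 + 0.3354 = 1.074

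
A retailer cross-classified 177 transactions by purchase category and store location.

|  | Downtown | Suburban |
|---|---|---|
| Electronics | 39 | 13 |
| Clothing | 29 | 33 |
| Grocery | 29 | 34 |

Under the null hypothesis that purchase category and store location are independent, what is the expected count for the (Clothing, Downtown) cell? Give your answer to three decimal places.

33.977

Row total (Clothing) = 62; column total (Downtown) = 97; grand total N = 177.
Expected count = (row total × column total) / N = 62 × 97 / 177 = 33.977.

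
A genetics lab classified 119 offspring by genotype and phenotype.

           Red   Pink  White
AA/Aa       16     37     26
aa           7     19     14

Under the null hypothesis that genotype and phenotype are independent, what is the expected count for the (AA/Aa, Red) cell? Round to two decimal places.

Row total (AA/Aa) = 79; column total (Red) = 23; grand total N = 119.
Expected count = (row total × column total) / N = 79 × 23 / 119 = 15.27.

15.27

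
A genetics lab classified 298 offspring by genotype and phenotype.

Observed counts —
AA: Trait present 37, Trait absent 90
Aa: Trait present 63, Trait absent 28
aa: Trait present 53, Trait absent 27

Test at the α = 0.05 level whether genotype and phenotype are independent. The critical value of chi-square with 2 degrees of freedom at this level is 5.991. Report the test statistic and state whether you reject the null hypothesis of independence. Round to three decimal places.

Row totals: 127, 91, 80. Column totals: 153, 145. Grand total N = 298.
Expected counts (row total × column total / N):
  AA, Trait present: 127×153/298 = 65.2047
  AA, Trait absent: 127×145/298 = 61.7953
  Aa, Trait present: 91×153/298 = 46.7215
  Aa, Trait absent: 91×145/298 = 44.2785
  aa, Trait present: 80×153/298 = 41.0738
  aa, Trait absent: 80×145/298 = 38.9262
Contributions (O − E)²/E:
  (37 − 65.2047)²/65.2047 = 12.2001
  (90 − 61.7953)²/61.7953 = 12.8732
  (63 − 46.7215)²/46.7215 = 5.6717
  (28 − 44.2785)²/44.2785 = 5.9846
  (53 − 41.0738)²/41.0738 = 3.4629
  (27 − 38.9262)²/38.9262 = 3.6539
χ² = 12.2001 + 12.8732 + 5.6717 + 5.9846 + 3.4629 + 3.6539 = 43.846
df = (3−1)(2−1) = 2. Since 43.846 > 5.991, reject the null hypothesis of independence at α = 0.05.

43.846; reject H₀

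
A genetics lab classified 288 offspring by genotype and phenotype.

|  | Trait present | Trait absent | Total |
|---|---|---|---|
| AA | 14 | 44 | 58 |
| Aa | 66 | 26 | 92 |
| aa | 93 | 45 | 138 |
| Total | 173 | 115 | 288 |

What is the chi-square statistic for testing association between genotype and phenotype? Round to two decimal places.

39.53

Grand total N = 288.
Expected counts (row total × column total / N):
  AA, Trait present: 58×173/288 = 34.840
  AA, Trait absent: 58×115/288 = 23.160
  Aa, Trait present: 92×173/288 = 55.264
  Aa, Trait absent: 92×115/288 = 36.736
  aa, Trait present: 138×173/288 = 82.896
  aa, Trait absent: 138×115/288 = 55.104
Contributions (O − E)²/E:
  (14 − 34.840)²/34.840 = 12.4657
  (44 − 23.160)²/23.160 = 18.7524
  (66 − 55.264)²/55.264 = 2.0857
  (26 − 36.736)²/36.736 = 3.1376
  (93 − 82.896)²/82.896 = 1.2316
  (45 − 55.104)²/55.104 = 1.8527
χ² = 12.4657 + 18.7524 + 2.0857 + 3.1376 + 1.2316 + 1.8527 = 39.53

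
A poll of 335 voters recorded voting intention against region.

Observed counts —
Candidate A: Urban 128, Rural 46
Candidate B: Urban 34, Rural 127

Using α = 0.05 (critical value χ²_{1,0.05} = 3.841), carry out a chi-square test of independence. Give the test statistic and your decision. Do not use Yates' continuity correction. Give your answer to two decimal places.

Row totals: 174, 161. Column totals: 162, 173. Grand total N = 335.
Expected counts (row total × column total / N):
  Candidate A, Urban: 174×162/335 = 84.143
  Candidate A, Rural: 174×173/335 = 89.857
  Candidate B, Urban: 161×162/335 = 77.857
  Candidate B, Rural: 161×173/335 = 83.143
Contributions (O − E)²/E:
  (128 − 84.143)²/84.143 = 22.8591
  (46 − 89.857)²/89.857 = 21.4055
  (34 − 77.857)²/77.857 = 24.7047
  (127 − 83.143)²/83.143 = 23.1341
χ² = 22.8591 + 21.4055 + 24.7047 + 23.1341 = 92.10
df = (2−1)(2−1) = 1. Since 92.10 > 3.841, reject the null hypothesis of independence at α = 0.05.

92.10; reject H₀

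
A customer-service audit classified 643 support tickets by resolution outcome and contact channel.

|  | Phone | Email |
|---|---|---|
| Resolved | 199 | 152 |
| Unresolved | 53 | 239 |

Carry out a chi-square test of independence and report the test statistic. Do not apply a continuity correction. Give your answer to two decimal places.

Row totals: 351, 292. Column totals: 252, 391. Grand total N = 643.
Expected counts (row total × column total / N):
  Resolved, Phone: 351×252/643 = 137.561
  Resolved, Email: 351×391/643 = 213.439
  Unresolved, Phone: 292×252/643 = 114.439
  Unresolved, Email: 292×391/643 = 177.561
Contributions (O − E)²/E:
  (199 − 137.561)²/137.561 = 27.4406
  (152 − 213.439)²/213.439 = 17.6854
  (53 − 114.439)²/114.439 = 32.9848
  (239 − 177.561)²/177.561 = 21.2589
χ² = 27.4406 + 17.6854 + 32.9848 + 21.2589 = 99.37

99.37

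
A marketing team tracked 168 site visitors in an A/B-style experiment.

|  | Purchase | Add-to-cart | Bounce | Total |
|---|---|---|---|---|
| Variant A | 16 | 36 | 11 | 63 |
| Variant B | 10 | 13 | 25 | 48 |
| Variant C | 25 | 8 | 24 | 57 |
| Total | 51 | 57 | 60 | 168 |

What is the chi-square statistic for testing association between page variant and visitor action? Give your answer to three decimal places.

32.817

Grand total N = 168.
Expected counts (row total × column total / N):
  Variant A, Purchase: 63×51/168 = 19.1250
  Variant A, Add-to-cart: 63×57/168 = 21.3750
  Variant A, Bounce: 63×60/168 = 22.5000
  Variant B, Purchase: 48×51/168 = 14.5714
  Variant B, Add-to-cart: 48×57/168 = 16.2857
  Variant B, Bounce: 48×60/168 = 17.1429
  Variant C, Purchase: 57×51/168 = 17.3036
  Variant C, Add-to-cart: 57×57/168 = 19.3393
  Variant C, Bounce: 57×60/168 = 20.3571
Contributions (O − E)²/E:
  (16 − 19.1250)²/19.1250 = 0.5106
  (36 − 21.3750)²/21.3750 = 10.0066
  (11 − 22.5000)²/22.5000 = 5.8778
  (10 − 14.5714)²/14.5714 = 1.4342
  (13 − 16.2857)²/16.2857 = 0.6629
  (25 − 17.1429)²/17.1429 = 3.6011
  (25 − 17.3036)²/17.3036 = 3.4233
  (8 − 19.3393)²/19.3393 = 6.6486
  (24 − 20.3571)²/20.3571 = 0.6519
χ² = 0.5106 + 10.0066 + 5.8778 + 1.4342 + 0.6629 + 3.6011 + 3.4233 + 6.6486 + 0.6519 = 32.817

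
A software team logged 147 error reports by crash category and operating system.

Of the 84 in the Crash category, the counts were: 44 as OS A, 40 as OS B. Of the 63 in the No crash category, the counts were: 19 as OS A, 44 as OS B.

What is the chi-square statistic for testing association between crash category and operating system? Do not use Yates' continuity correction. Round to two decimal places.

Row totals: 84, 63. Column totals: 63, 84. Grand total N = 147.
Expected counts (row total × column total / N):
  Crash, OS A: 84×63/147 = 36.000
  Crash, OS B: 84×84/147 = 48.000
  No crash, OS A: 63×63/147 = 27.000
  No crash, OS B: 63×84/147 = 36.000
Contributions (O − E)²/E:
  (44 − 36.000)²/36.000 = 1.7778
  (40 − 48.000)²/48.000 = 1.3333
  (19 − 27.000)²/27.000 = 2.3704
  (44 − 36.000)²/36.000 = 1.7778
χ² = 1.7778 + 1.3333 + 2.3704 + 1.7778 = 7.26

7.26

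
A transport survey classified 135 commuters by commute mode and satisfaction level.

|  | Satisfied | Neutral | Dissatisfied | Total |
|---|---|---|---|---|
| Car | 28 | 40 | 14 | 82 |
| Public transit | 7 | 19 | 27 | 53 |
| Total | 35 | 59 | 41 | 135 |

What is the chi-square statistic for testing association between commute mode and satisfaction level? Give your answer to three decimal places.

18.836

Grand total N = 135.
Expected counts (row total × column total / N):
  Car, Satisfied: 82×35/135 = 21.2593
  Car, Neutral: 82×59/135 = 35.8370
  Car, Dissatisfied: 82×41/135 = 24.9037
  Public transit, Satisfied: 53×35/135 = 13.7407
  Public transit, Neutral: 53×59/135 = 23.1630
  Public transit, Dissatisfied: 53×41/135 = 16.0963
Contributions (O − E)²/E:
  (28 − 21.2593)²/21.2593 = 2.1373
  (40 − 35.8370)²/35.8370 = 0.4836
  (14 − 24.9037)²/24.9037 = 4.7740
  (7 − 13.7407)²/13.7407 = 3.3067
  (19 − 23.1630)²/23.1630 = 0.7482
  (27 − 16.0963)²/16.0963 = 7.3862
χ² = 2.1373 + 0.4836 + 4.7740 + 3.3067 + 0.7482 + 7.3862 = 18.836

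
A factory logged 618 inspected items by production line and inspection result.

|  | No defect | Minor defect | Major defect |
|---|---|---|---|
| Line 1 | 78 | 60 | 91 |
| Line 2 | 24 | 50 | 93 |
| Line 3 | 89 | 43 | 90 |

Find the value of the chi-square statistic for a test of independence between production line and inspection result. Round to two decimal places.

Row totals: 229, 167, 222. Column totals: 191, 153, 274. Grand total N = 618.
Expected counts (row total × column total / N):
  Line 1, No defect: 229×191/618 = 70.775
  Line 1, Minor defect: 229×153/618 = 56.694
  Line 1, Major defect: 229×274/618 = 101.531
  Line 2, No defect: 167×191/618 = 51.613
  Line 2, Minor defect: 167×153/618 = 41.345
  Line 2, Major defect: 167×274/618 = 74.042
  Line 3, No defect: 222×191/618 = 68.612
  Line 3, Minor defect: 222×153/618 = 54.961
  Line 3, Major defect: 222×274/618 = 98.427
Contributions (O − E)²/E:
  (78 − 70.775)²/70.775 = 0.7376
  (60 − 56.694)²/56.694 = 0.1928
  (91 − 101.531)²/101.531 = 1.0923
  (24 − 51.613)²/51.613 = 14.7730
  (50 − 41.345)²/41.345 = 1.8118
  (93 − 74.042)²/74.042 = 4.8541
  (89 − 68.612)²/68.612 = 6.0583
  (43 − 54.961)²/54.961 = 2.6030
  (90 − 98.427)²/98.427 = 0.7215
χ² = 0.7376 + 0.1928 + 1.0923 + 14.7730 + 1.8118 + 4.8541 + 6.0583 + 2.6030 + 0.7215 = 32.84

32.84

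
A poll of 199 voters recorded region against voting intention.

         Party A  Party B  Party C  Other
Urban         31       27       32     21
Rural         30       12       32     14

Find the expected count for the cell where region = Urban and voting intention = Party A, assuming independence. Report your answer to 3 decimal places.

Row total (Urban) = 111; column total (Party A) = 61; grand total N = 199.
Expected count = (row total × column total) / N = 111 × 61 / 199 = 34.025.

34.025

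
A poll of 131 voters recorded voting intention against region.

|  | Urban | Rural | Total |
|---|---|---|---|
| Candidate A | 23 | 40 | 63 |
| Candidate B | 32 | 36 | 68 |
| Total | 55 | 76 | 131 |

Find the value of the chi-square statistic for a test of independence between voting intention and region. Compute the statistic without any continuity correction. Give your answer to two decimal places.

1.49

Grand total N = 131.
Expected counts (row total × column total / N):
  Candidate A, Urban: 63×55/131 = 26.450
  Candidate A, Rural: 63×76/131 = 36.550
  Candidate B, Urban: 68×55/131 = 28.550
  Candidate B, Rural: 68×76/131 = 39.450
Contributions (O − E)²/E:
  (23 − 26.450)²/26.450 = 0.4500
  (40 − 36.550)²/36.550 = 0.3256
  (32 − 28.550)²/28.550 = 0.4169
  (36 − 39.450)²/39.450 = 0.3017
χ² = 0.4500 + 0.3256 + 0.4169 + 0.3017 = 1.49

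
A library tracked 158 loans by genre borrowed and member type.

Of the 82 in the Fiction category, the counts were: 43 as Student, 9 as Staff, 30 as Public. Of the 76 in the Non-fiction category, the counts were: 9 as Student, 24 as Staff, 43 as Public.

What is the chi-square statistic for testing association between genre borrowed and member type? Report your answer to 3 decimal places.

31.181

Row totals: 82, 76. Column totals: 52, 33, 73. Grand total N = 158.
Expected counts (row total × column total / N):
  Fiction, Student: 82×52/158 = 26.98734
  Fiction, Staff: 82×33/158 = 17.12658
  Fiction, Public: 82×73/158 = 37.88608
  Non-fiction, Student: 76×52/158 = 25.01266
  Non-fiction, Staff: 76×33/158 = 15.87342
  Non-fiction, Public: 76×73/158 = 35.11392
Contributions (O − E)²/E:
  (43 − 26.98734)²/26.98734 = 9.5009
  (9 − 17.12658)²/17.12658 = 3.8561
  (30 − 37.88608)²/37.88608 = 1.6415
  (9 − 25.01266)²/25.01266 = 10.2510
  (24 − 15.87342)²/15.87342 = 4.1605
  (43 − 35.11392)²/35.11392 = 1.7711
χ² = 9.5009 + 3.8561 + 1.6415 + 10.2510 + 4.1605 + 1.7711 = 31.181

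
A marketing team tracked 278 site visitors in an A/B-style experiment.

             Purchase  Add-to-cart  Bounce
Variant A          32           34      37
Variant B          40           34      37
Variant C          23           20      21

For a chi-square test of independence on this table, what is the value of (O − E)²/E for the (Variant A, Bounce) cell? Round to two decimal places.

Row total (Variant A) = 103; column total (Bounce) = 95; N = 278.
Expected count E = 103 × 95 / 278 = 35.198.
Contribution = (O − E)²/E = (37 − 35.198)² / 35.198 = 0.09.

0.09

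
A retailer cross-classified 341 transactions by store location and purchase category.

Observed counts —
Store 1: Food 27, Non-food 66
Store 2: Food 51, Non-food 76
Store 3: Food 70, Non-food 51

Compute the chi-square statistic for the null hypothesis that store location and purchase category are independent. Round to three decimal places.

18.646

Row totals: 93, 127, 121. Column totals: 148, 193. Grand total N = 341.
Expected counts (row total × column total / N):
  Store 1, Food: 93×148/341 = 40.3636
  Store 1, Non-food: 93×193/341 = 52.6364
  Store 2, Food: 127×148/341 = 55.1202
  Store 2, Non-food: 127×193/341 = 71.8798
  Store 3, Food: 121×148/341 = 52.5161
  Store 3, Non-food: 121×193/341 = 68.4839
Contributions (O − E)²/E:
  (27 − 40.3636)²/40.3636 = 4.4244
  (66 − 52.6364)²/52.6364 = 3.3928
  (51 − 55.1202)²/55.1202 = 0.3080
  (76 − 71.8798)²/71.8798 = 0.2362
  (70 − 52.5161)²/52.5161 = 5.8208
  (51 − 68.4839)²/68.4839 = 4.4636
χ² = 4.4244 + 3.3928 + 0.3080 + 0.2362 + 5.8208 + 4.4636 = 18.646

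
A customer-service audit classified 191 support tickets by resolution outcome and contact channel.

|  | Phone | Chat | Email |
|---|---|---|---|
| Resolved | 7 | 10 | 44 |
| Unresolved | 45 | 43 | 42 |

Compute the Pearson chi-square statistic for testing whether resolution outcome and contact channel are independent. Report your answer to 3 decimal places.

Row totals: 61, 130. Column totals: 52, 53, 86. Grand total N = 191.
Expected counts (row total × column total / N):
  Resolved, Phone: 61×52/191 = 16.6073
  Resolved, Chat: 61×53/191 = 16.9267
  Resolved, Email: 61×86/191 = 27.4660
  Unresolved, Phone: 130×52/191 = 35.3927
  Unresolved, Chat: 130×53/191 = 36.0733
  Unresolved, Email: 130×86/191 = 58.5340
Contributions (O − E)²/E:
  (7 − 16.6073)²/16.6073 = 5.5578
  (10 − 16.9267)²/16.9267 = 2.8345
  (44 − 27.4660)²/27.4660 = 9.9531
  (45 − 35.3927)²/35.3927 = 2.6079
  (43 − 36.0733)²/36.0733 = 1.3300
  (42 − 58.5340)²/58.5340 = 4.6703
χ² = 5.5578 + 2.8345 + 9.9531 + 2.6079 + 1.3300 + 4.6703 = 26.954

26.954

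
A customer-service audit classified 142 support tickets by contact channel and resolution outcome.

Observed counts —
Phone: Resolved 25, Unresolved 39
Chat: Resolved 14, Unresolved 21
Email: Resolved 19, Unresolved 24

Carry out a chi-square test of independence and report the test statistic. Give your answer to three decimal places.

0.293

Row totals: 64, 35, 43. Column totals: 58, 84. Grand total N = 142.
Expected counts (row total × column total / N):
  Phone, Resolved: 64×58/142 = 26.1408
  Phone, Unresolved: 64×84/142 = 37.8592
  Chat, Resolved: 35×58/142 = 14.2958
  Chat, Unresolved: 35×84/142 = 20.7042
  Email, Resolved: 43×58/142 = 17.5634
  Email, Unresolved: 43×84/142 = 25.4366
Contributions (O − E)²/E:
  (25 − 26.1408)²/26.1408 = 0.0498
  (39 − 37.8592)²/37.8592 = 0.0344
  (14 − 14.2958)²/14.2958 = 0.0061
  (21 − 20.7042)²/20.7042 = 0.0042
  (19 − 17.5634)²/17.5634 = 0.1175
  (24 − 25.4366)²/25.4366 = 0.0811
χ² = 0.0498 + 0.0344 + 0.0061 + 0.0042 + 0.1175 + 0.0811 = 0.293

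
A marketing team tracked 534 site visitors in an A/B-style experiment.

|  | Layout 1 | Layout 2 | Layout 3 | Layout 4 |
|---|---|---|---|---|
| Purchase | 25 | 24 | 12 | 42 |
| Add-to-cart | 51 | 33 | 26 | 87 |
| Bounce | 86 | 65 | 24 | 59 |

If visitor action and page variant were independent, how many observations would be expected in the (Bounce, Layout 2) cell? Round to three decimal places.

Row total (Bounce) = 234; column total (Layout 2) = 122; grand total N = 534.
Expected count = (row total × column total) / N = 234 × 122 / 534 = 53.461.

53.461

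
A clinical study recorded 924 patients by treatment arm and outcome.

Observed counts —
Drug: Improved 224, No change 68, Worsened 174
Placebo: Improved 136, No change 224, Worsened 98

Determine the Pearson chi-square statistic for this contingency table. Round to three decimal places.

Row totals: 466, 458. Column totals: 360, 292, 272. Grand total N = 924.
Expected counts (row total × column total / N):
  Drug, Improved: 466×360/924 = 181.5584
  Drug, No change: 466×292/924 = 147.2641
  Drug, Worsened: 466×272/924 = 137.1775
  Placebo, Improved: 458×360/924 = 178.4416
  Placebo, No change: 458×292/924 = 144.7359
  Placebo, Worsened: 458×272/924 = 134.8225
Contributions (O − E)²/E:
  (224 − 181.5584)²/181.5584 = 9.9213
  (68 − 147.2641)²/147.2641 = 42.6635
  (174 − 137.1775)²/137.1775 = 9.8842
  (136 − 178.4416)²/178.4416 = 10.0946
  (224 − 144.7359)²/144.7359 = 43.4087
  (98 − 134.8225)²/134.8225 = 10.0569
χ² = 9.9213 + 42.6635 + 9.8842 + 10.0946 + 43.4087 + 10.0569 = 126.029

126.029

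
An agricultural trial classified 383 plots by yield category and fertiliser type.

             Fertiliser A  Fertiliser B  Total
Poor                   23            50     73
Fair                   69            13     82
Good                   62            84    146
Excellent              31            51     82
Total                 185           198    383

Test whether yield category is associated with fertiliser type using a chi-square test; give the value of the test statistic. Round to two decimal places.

56.05

Grand total N = 383.
Expected counts (row total × column total / N):
  Poor, Fertiliser A: 73×185/383 = 35.261
  Poor, Fertiliser B: 73×198/383 = 37.739
  Fair, Fertiliser A: 82×185/383 = 39.608
  Fair, Fertiliser B: 82×198/383 = 42.392
  Good, Fertiliser A: 146×185/383 = 70.522
  Good, Fertiliser B: 146×198/383 = 75.478
  Excellent, Fertiliser A: 82×185/383 = 39.608
  Excellent, Fertiliser B: 82×198/383 = 42.392
Contributions (O − E)²/E:
  (23 − 35.261)²/35.261 = 4.2634
  (50 − 37.739)²/37.739 = 3.9835
  (69 − 39.608)²/39.608 = 21.8110
  (13 − 42.392)²/42.392 = 20.3786
  (62 − 70.522)²/70.522 = 1.0298
  (84 − 75.478)²/75.478 = 0.9622
  (31 − 39.608)²/39.608 = 1.8708
  (51 − 42.392)²/42.392 = 1.7479
χ² = 4.2634 + 3.9835 + 21.8110 + 20.3786 + 1.0298 + 0.9622 + 1.8708 + 1.7479 = 56.05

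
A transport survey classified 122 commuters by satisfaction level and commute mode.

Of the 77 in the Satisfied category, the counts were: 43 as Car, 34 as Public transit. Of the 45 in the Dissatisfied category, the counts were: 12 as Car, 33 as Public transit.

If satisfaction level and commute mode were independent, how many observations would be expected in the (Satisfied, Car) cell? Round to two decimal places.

34.71

Row total (Satisfied) = 77; column total (Car) = 55; grand total N = 122.
Expected count = (row total × column total) / N = 77 × 55 / 122 = 34.71.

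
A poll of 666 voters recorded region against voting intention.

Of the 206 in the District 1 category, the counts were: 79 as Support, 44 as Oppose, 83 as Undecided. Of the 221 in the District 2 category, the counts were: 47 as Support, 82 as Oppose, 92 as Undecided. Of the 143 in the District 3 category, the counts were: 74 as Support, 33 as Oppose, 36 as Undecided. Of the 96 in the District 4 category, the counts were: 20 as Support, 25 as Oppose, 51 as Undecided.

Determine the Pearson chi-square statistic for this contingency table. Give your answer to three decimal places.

Row totals: 206, 221, 143, 96. Column totals: 220, 184, 262. Grand total N = 666.
Expected counts (row total × column total / N):
  District 1, Support: 206×220/666 = 68.0480
  District 1, Oppose: 206×184/666 = 56.9129
  District 1, Undecided: 206×262/666 = 81.0390
  District 2, Support: 221×220/666 = 73.0030
  District 2, Oppose: 221×184/666 = 61.0571
  District 2, Undecided: 221×262/666 = 86.9399
  District 3, Support: 143×220/666 = 47.2372
  District 3, Oppose: 143×184/666 = 39.5075
  District 3, Undecided: 143×262/666 = 56.2553
  District 4, Support: 96×220/666 = 31.7117
  District 4, Oppose: 96×184/666 = 26.5225
  District 4, Undecided: 96×262/666 = 37.7658
Contributions (O − E)²/E:
  (79 − 68.0480)²/68.0480 = 1.7627
  (44 − 56.9129)²/56.9129 = 2.9298
  (83 − 81.0390)²/81.0390 = 0.0475
  (47 − 73.0030)²/73.0030 = 9.2620
  (82 − 61.0571)²/61.0571 = 7.1835
  (92 − 86.9399)²/86.9399 = 0.2945
  (74 − 47.2372)²/47.2372 = 15.1628
  (33 − 39.5075)²/39.5075 = 1.0719
  (36 − 56.2553)²/56.2553 = 7.2931
  (20 − 31.7117)²/31.7117 = 4.3253
  (25 − 26.5225)²/26.5225 = 0.0874
  (51 − 37.7658)²/37.7658 = 4.6376
χ² = 1.7627 + 2.9298 + 0.0475 + 9.2620 + 7.1835 + 0.2945 + 15.1628 + 1.0719 + 7.2931 + 4.3253 + 0.0874 + 4.6376 = 54.058

54.058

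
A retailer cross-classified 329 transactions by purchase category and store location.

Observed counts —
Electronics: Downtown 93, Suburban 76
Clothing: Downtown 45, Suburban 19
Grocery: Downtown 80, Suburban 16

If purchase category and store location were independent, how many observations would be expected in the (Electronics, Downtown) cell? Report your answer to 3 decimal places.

111.982

Row total (Electronics) = 169; column total (Downtown) = 218; grand total N = 329.
Expected count = (row total × column total) / N = 169 × 218 / 329 = 111.982.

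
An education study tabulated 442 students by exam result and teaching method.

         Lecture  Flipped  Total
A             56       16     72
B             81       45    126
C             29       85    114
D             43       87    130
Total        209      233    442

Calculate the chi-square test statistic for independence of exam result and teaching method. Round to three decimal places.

Grand total N = 442.
Expected counts (row total × column total / N):
  A, Lecture: 72×209/442 = 34.0452
  A, Flipped: 72×233/442 = 37.9548
  B, Lecture: 126×209/442 = 59.5792
  B, Flipped: 126×233/442 = 66.4208
  C, Lecture: 114×209/442 = 53.9050
  C, Flipped: 114×233/442 = 60.0950
  D, Lecture: 130×209/442 = 61.4706
  D, Flipped: 130×233/442 = 68.5294
Contributions (O − E)²/E:
  (56 − 34.0452)²/34.0452 = 14.1580
  (16 − 37.9548)²/37.9548 = 12.6997
  (81 − 59.5792)²/59.5792 = 7.7015
  (45 − 66.4208)²/66.4208 = 6.9082
  (29 − 53.9050)²/53.9050 = 11.5065
  (85 − 60.0950)²/60.0950 = 10.3213
  (43 − 61.4706)²/61.4706 = 5.5500
  (87 − 68.5294)²/68.5294 = 4.9783
χ² = 14.1580 + 12.6997 + 7.7015 + 6.9082 + 11.5065 + 10.3213 + 5.5500 + 4.9783 = 73.824

73.824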